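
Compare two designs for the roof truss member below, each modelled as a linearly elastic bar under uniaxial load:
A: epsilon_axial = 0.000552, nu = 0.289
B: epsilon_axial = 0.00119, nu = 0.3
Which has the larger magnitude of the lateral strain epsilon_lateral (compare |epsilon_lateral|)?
Model: a linearly elastic bar under uniaxial load, so epsilon_lateral = -nu·epsilon_axial (SI units).
  A: epsilon_lateral = -(0.289 × 0.000552) = -0.0001595
  B: epsilon_lateral = -(0.3 × 0.00119) = -0.000357
|epsilon_lateral|: A = 0.0001595, B = 0.000357, so B is larger in magnitude.
Final answer: B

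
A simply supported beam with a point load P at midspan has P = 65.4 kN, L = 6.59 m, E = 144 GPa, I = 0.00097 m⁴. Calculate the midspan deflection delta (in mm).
Model: a simply supported beam with a point load P at midspan, so delta = (P·L^3) / (48·E·I).
Convert to SI units:
  P = 65.4 kN = 65400 N
  E = 144 GPa = 1.44 × 10¹¹ Pa
Substitute:
  delta = (65400 × 6.59^3) / (48 × (1.44 × 10¹¹) × 0.00097)
  delta = 0.002792 m
Convert: delta = 0.002792 m = 2.792 mm
Final answer: delta = 2.792 mm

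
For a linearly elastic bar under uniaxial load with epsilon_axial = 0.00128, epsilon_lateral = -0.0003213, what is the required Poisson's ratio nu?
Model: a linearly elastic bar under uniaxial load, so epsilon_lateral = -nu·epsilon_axial.
Solve for nu: nu = -epsilon_lateral / epsilon_axial.
Substitute:
  nu = -(-0.0003213) / 0.00128
  nu = 0.251
Final answer: nu = 0.251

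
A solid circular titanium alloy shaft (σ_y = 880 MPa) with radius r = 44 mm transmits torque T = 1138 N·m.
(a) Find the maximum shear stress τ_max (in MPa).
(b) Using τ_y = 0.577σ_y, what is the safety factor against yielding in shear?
(a) For a solid circular shaft, τ_max = T·r/J with J = π·r^4/2, i.e. τ_max = 2·T / (π·r^3). Convert r = 44 mm = 0.044 m.
  τ_max = (2 × 1138) / (π × 0.044^3) = 8.505 × 10⁶ Pa = 8.505 MPa
(b) τ_y = 0.577 × 880 = 507.76 MPa
  SF = τ_y/τ_max = 507.76 / 8.505 = 59.7
Final answer: (a) τ_max = 8.505 MPa, (b) SF = 59.7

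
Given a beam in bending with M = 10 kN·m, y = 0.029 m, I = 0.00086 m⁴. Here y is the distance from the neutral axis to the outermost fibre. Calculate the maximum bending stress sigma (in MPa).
Model: a beam in bending, so sigma = (M·y) / I.
Convert to SI units:
  M = 10 kN·m = 10000 N·m
Substitute:
  sigma = (10000 × 0.029) / 0.00086
  sigma = 337200 Pa
Convert: sigma = 337200 Pa = 0.3372 MPa
Final answer: sigma = 0.3372 MPa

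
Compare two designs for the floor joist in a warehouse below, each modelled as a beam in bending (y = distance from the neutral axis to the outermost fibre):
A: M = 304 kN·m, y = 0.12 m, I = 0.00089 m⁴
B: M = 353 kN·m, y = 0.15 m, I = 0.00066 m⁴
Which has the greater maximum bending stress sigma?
Model: a beam in bending (y = distance from the neutral axis to the outermost fibre), so sigma = (M·y) / I (SI units).
  A: sigma = (304000 × 0.12) / 0.00089 = 4.099 × 10⁷ Pa = 40.99 MPa
  B: sigma = (353000 × 0.15) / 0.00066 = 8.023 × 10⁷ Pa = 80.23 MPa
80.23 MPa > 40.99 MPa, so B is larger.
Final answer: B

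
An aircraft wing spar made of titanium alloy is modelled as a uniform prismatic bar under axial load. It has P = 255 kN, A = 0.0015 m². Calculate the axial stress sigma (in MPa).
Model: a uniform prismatic bar under axial load, so sigma = P / A.
Convert to SI units:
  P = 255 kN = 255000 N
Substitute:
  sigma = 255000 / 0.0015
  sigma = 1.7 × 10⁸ Pa
Convert: sigma = 1.7 × 10⁸ Pa = 170 MPa
Final answer: sigma = 170 MPa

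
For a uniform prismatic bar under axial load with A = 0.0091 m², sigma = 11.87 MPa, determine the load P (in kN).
Model: a uniform prismatic bar under axial load, so sigma = P / A.
Solve for P: P = sigma·A.
Convert to SI units:
  sigma = 11.87 MPa = 1.187 × 10⁷ Pa
Substitute:
  P = (1.187 × 10⁷) × 0.0091
  P = 108000 N
Convert: P = 108000 N = 108 kN
Final answer: P = 108 kN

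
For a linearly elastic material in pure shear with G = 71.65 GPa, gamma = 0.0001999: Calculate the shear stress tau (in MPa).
Model: a linearly elastic material in pure shear, so tau = G·gamma.
Convert to SI units:
  G = 71.65 GPa = 7.165 × 10¹⁰ Pa
Substitute:
  tau = (7.165 × 10¹⁰) × 0.0001999
  tau = 1.432 × 10⁷ Pa
Convert: tau = 1.432 × 10⁷ Pa = 14.32 MPa
Final answer: tau = 14.32 MPa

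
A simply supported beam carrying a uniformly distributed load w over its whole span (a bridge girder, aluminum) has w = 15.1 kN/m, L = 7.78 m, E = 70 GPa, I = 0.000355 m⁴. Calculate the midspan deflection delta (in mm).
Model: a simply supported beam carrying a uniformly distributed load w over its whole span, so delta = (5·w·L^4) / (384·E·I).
Convert to SI units:
  w = 15.1 kN/m = 15100 N/m
  E = 70 GPa = 7 × 10¹⁰ Pa
Substitute:
  delta = (5 × 15100 × 7.78^4) / (384 × (7 × 10¹⁰) × 0.000355)
  delta = 0.02899 m
Convert: delta = 0.02899 m = 28.99 mm
Final answer: delta = 28.99 mm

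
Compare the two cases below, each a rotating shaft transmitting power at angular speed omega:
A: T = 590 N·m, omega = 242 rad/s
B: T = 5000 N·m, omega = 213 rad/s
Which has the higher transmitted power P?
Model: a rotating shaft transmitting power at angular speed omega, so P = T·omega (SI units).
  A: P = 590 × 242 = 142800 W = 142.8 kW
  B: P = 5000 × 213 = 1.065 × 10⁶ W = 1065 kW
1065 kW > 142.8 kW, so B is larger.
Final answer: B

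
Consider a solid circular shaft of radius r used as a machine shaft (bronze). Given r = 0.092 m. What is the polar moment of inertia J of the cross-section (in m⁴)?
Model: a solid circular shaft of radius r, so J = (π·r^4) / 2.
Substitute:
  J = (π × 0.092^4) / 2
  J = 0.0001125 m⁴
Final answer: J = 0.0001125 m⁴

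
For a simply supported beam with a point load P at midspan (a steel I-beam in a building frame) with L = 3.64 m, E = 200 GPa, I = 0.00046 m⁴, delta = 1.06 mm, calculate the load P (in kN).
Model: a simply supported beam with a point load P at midspan, so delta = (P·L^3) / (48·E·I).
Solve for P: P = (48·delta·E·I) / L^3.
Convert to SI units:
  E = 200 GPa = 2 × 10¹¹ Pa
  delta = 1.06 mm = 0.00106 m
Substitute:
  P = (48 × 0.00106 × (2 × 10¹¹) × 0.00046) / 3.64^3
  P = 97060 N
Convert: P = 97060 N = 97.06 kN
Final answer: P = 97.06 kN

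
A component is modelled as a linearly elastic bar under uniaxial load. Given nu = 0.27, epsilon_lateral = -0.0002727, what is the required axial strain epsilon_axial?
Model: a linearly elastic bar under uniaxial load, so epsilon_lateral = -nu·epsilon_axial.
Solve for epsilon_axial: epsilon_axial = -epsilon_lateral / nu.
Substitute:
  epsilon_axial = -(-0.0002727) / 0.27
  epsilon_axial = 0.00101
Final answer: epsilon_axial = 0.00101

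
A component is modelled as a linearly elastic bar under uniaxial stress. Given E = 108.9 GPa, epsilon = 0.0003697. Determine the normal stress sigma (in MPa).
Model: a linearly elastic bar under uniaxial stress, so sigma = E·epsilon.
Convert to SI units:
  E = 108.9 GPa = 1.089 × 10¹¹ Pa
Substitute:
  sigma = (1.089 × 10¹¹) × 0.0003697
  sigma = 4.026 × 10⁷ Pa
Convert: sigma = 4.026 × 10⁷ Pa = 40.26 MPa
Final answer: sigma = 40.26 MPa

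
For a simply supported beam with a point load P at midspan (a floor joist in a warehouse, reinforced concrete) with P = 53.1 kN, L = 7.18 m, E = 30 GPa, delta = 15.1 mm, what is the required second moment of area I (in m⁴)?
Model: a simply supported beam with a point load P at midspan, so delta = (P·L^3) / (48·E·I).
Solve for I: I = (P·L^3) / (48·delta·E).
Convert to SI units:
  P = 53.1 kN = 53100 N
  E = 30 GPa = 3 × 10¹⁰ Pa
  delta = 15.1 mm = 0.0151 m
Substitute:
  I = (53100 × 7.18^3) / (48 × 0.0151 × (3 × 10¹⁰))
  I = 0.0009039 m⁴
Final answer: I = 0.0009039 m⁴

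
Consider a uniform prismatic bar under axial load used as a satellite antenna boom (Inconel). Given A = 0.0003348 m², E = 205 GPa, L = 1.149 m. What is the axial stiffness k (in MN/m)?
Model: a uniform prismatic bar under axial load, so k = (A·E) / L.
Convert to SI units:
  E = 205 GPa = 2.05 × 10¹¹ Pa
Substitute:
  k = (0.0003348 × (2.05 × 10¹¹)) / 1.149
  k = 5.973 × 10⁷ N/m
Convert: k = 5.973 × 10⁷ N/m = 59.73 MN/m
Final answer: k = 59.73 MN/m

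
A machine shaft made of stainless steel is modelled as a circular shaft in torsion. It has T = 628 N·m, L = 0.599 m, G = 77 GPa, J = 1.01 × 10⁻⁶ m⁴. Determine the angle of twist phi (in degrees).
Model: a circular shaft in torsion, so phi = (T·L) / (G·J).
Convert to SI units:
  G = 77 GPa = 7.7 × 10¹⁰ Pa
Substitute:
  phi = (628 × 0.599) / ((7.7 × 10¹⁰) × (1.01 × 10⁻⁶))
  phi = 0.004837 rad
Convert to degrees: phi = 0.004837 × 180/π = 0.2771°
Final answer: phi = 0.2771°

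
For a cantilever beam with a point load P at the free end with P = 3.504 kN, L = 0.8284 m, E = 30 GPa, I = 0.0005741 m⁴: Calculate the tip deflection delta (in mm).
Model: a cantilever beam with a point load P at the free end, so delta = (P·L^3) / (3·E·I).
Convert to SI units:
  P = 3.504 kN = 3504 N
  E = 30 GPa = 3 × 10¹⁰ Pa
Substitute:
  delta = (3504 × 0.8284^3) / (3 × (3 × 10¹⁰) × 0.0005741)
  delta = 3.855 × 10⁻⁵ m
Convert: delta = 3.855 × 10⁻⁵ m = 0.03855 mm
Final answer: delta = 0.03855 mm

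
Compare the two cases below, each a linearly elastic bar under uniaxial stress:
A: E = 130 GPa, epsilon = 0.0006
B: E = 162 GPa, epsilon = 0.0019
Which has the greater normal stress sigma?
Model: a linearly elastic bar under uniaxial stress, so sigma = E·epsilon (SI units).
  A: sigma = (1.3 × 10¹¹) × 0.0006 = 7.8 × 10⁷ Pa = 78 MPa
  B: sigma = (1.62 × 10¹¹) × 0.0019 = 3.078 × 10⁸ Pa = 307.8 MPa
307.8 MPa > 78 MPa, so B is larger.
Final answer: B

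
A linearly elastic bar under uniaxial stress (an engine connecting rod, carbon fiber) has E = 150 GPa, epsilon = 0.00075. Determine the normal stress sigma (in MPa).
Model: a linearly elastic bar under uniaxial stress, so sigma = E·epsilon.
Convert to SI units:
  E = 150 GPa = 1.5 × 10¹¹ Pa
Substitute:
  sigma = (1.5 × 10¹¹) × 0.00075
  sigma = 1.125 × 10⁸ Pa
Convert: sigma = 1.125 × 10⁸ Pa = 112.5 MPa
Final answer: sigma = 112.5 MPa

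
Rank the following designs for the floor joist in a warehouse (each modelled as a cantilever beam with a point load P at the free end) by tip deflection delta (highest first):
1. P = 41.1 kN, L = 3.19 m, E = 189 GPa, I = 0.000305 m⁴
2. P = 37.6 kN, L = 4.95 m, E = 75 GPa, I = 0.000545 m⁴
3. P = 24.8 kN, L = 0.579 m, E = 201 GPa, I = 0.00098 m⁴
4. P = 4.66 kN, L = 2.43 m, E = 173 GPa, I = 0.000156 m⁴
Model: a cantilever beam with a point load P at the free end, so delta = (P·L^3) / (3·E·I) (SI units).
  Case 1: delta = (41100 × 3.19^3) / (3 × (1.89 × 10¹¹) × 0.000305) = 0.007715 m = 7.715 mm
  Case 2: delta = (37600 × 4.95^3) / (3 × (7.5 × 10¹⁰) × 0.000545) = 0.03719 m = 37.19 mm
  Case 3: delta = (24800 × 0.579^3) / (3 × (2.01 × 10¹¹) × 0.00098) = 8.146 × 10⁻⁶ m = 0.008146 mm
  Case 4: delta = (4660 × 2.43^3) / (3 × (1.73 × 10¹¹) × 0.000156) = 0.0008259 m = 0.8259 mm
Ordering: 37.19 mm (case 2) > 7.715 mm (case 1) > 0.8259 mm (case 4) > 0.008146 mm (case 3)
Final answer: 2, 1, 4, 3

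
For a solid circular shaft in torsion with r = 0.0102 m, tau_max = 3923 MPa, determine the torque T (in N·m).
Model: a solid circular shaft in torsion, so tau_max = (2·T) / (π·r^3).
Solve for T: T = (π·tau_max·r^3) / 2.
Convert to SI units:
  tau_max = 3923 MPa = 3.923 × 10⁹ Pa
Substitute:
  T = (π × (3.923 × 10⁹) × 0.0102^3) / 2
  T = 6539 N·m
Final answer: T = 6539 N·m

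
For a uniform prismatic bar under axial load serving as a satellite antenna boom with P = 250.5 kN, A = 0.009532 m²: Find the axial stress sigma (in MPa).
Model: a uniform prismatic bar under axial load, so sigma = P / A.
Convert to SI units:
  P = 250.5 kN = 250500 N
Substitute:
  sigma = 250500 / 0.009532
  sigma = 2.628 × 10⁷ Pa
Convert: sigma = 2.628 × 10⁷ Pa = 26.28 MPa
Final answer: sigma = 26.28 MPa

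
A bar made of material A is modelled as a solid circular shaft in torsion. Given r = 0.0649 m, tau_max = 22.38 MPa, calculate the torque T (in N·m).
Model: a solid circular shaft in torsion, so tau_max = (2·T) / (π·r^3).
Solve for T: T = (π·tau_max·r^3) / 2.
Convert to SI units:
  tau_max = 22.38 MPa = 2.238 × 10⁷ Pa
Substitute:
  T = (π × (2.238 × 10⁷) × 0.0649^3) / 2
  T = 9610 N·m
Final answer: T = 9610 N·m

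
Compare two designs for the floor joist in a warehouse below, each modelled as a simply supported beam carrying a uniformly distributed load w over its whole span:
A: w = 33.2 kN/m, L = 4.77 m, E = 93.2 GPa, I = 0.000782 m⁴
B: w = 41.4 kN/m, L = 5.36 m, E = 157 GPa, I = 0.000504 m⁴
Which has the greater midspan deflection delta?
Model: a simply supported beam carrying a uniformly distributed load w over its whole span, so delta = (5·w·L^4) / (384·E·I) (SI units).
  A: delta = (5 × 33200 × 4.77^4) / (384 × (9.32 × 10¹⁰) × 0.000782) = 0.003071 m = 3.071 mm
  B: delta = (5 × 41400 × 5.36^4) / (384 × (1.57 × 10¹¹) × 0.000504) = 0.005623 m = 5.623 mm
5.623 mm > 3.071 mm, so B is larger.
Final answer: B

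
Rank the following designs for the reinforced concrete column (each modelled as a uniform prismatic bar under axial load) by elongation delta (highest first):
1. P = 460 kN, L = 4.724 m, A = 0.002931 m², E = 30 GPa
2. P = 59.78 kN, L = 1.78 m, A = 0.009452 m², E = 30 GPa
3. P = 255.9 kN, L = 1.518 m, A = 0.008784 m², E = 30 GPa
Model: a uniform prismatic bar under axial load, so delta = (P·L) / (A·E) (SI units).
  Case 1: delta = (460000 × 4.724) / (0.002931 × (3 × 10¹⁰)) = 0.02471 m = 24.71 mm
  Case 2: delta = (59780 × 1.78) / (0.009452 × (3 × 10¹⁰)) = 0.0003753 m = 0.3753 mm
  Case 3: delta = (255900 × 1.518) / (0.008784 × (3 × 10¹⁰)) = 0.001474 m = 1.474 mm
Ordering: 24.71 mm (case 1) > 1.474 mm (case 3) > 0.3753 mm (case 2)
Final answer: 1, 3, 2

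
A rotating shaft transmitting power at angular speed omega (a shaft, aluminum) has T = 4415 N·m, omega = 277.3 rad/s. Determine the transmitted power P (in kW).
Model: a rotating shaft transmitting power at angular speed omega, so P = T·omega.
Substitute:
  P = 4415 × 277.3
  P = 1.224 × 10⁶ W
Convert: P = 1.224 × 10⁶ W = 1224 kW
Final answer: P = 1224 kW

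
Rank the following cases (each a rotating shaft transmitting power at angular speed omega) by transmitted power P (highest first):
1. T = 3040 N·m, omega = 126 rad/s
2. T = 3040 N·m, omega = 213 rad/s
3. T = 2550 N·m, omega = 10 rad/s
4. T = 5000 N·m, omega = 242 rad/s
Model: a rotating shaft transmitting power at angular speed omega, so P = T·omega (SI units).
  Case 1: P = 3040 × 126 = 383000 W = 383 kW
  Case 2: P = 3040 × 213 = 647500 W = 647.5 kW
  Case 3: P = 2550 × 10 = 25500 W = 25.5 kW
  Case 4: P = 5000 × 242 = 1.21 × 10⁶ W = 1210 kW
Ordering: 1210 kW (case 4) > 647.5 kW (case 2) > 383 kW (case 1) > 25.5 kW (case 3)
Final answer: 4, 2, 1, 3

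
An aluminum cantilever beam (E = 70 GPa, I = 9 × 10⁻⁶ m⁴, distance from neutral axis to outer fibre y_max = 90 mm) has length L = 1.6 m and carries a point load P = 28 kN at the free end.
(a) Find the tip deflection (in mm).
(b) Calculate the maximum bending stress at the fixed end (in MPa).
(a) Tip deflection of a cantilever with an end point load: δ = P·L^3 / (3·E·I). Convert P = 28 kN = 28000 N, E = 70 GPa = 7 × 10¹⁰ Pa.
  δ = (28000 × 1.6^3) / (3 × (7 × 10¹⁰) × (9 × 10⁻⁶)) = 0.06068 m = 60.68 mm
(b) Maximum bending moment at the fixed end: M = P·L = 28000 × 1.6 = 44800 N·m. Convert y_max = 90 mm = 0.09 m.
  σ = M·y_max / I = (44800 × 0.09) / (9 × 10⁻⁶) = 4.48 × 10⁸ Pa = 448 MPa
Final answer: (a) δ = 60.68 mm, (b) σ = 448 MPa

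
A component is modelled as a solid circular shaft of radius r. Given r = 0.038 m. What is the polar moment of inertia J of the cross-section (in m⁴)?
Model: a solid circular shaft of radius r, so J = (π·r^4) / 2.
Substitute:
  J = (π × 0.038^4) / 2
  J = 3.275 × 10⁻⁶ m⁴
Final answer: J = 3.275 × 10⁻⁶ m⁴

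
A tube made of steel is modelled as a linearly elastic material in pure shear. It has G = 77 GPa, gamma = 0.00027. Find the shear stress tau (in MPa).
Model: a linearly elastic material in pure shear, so tau = G·gamma.
Convert to SI units:
  G = 77 GPa = 7.7 × 10¹⁰ Pa
Substitute:
  tau = (7.7 × 10¹⁰) × 0.00027
  tau = 2.079 × 10⁷ Pa
Convert: tau = 2.079 × 10⁷ Pa = 20.79 MPa
Final answer: tau = 20.79 MPa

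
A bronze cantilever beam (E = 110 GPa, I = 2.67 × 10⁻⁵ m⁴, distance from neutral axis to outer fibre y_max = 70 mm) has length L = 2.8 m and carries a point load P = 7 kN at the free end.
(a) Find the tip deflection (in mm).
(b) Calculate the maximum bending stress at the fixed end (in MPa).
(a) Tip deflection of a cantilever with an end point load: δ = P·L^3 / (3·E·I). Convert P = 7 kN = 7000 N, E = 110 GPa = 1.1 × 10¹¹ Pa.
  δ = (7000 × 2.8^3) / (3 × (1.1 × 10¹¹) × (2.67 × 10⁻⁵)) = 0.01744 m = 17.44 mm
(b) Maximum bending moment at the fixed end: M = P·L = 7000 × 2.8 = 19600 N·m. Convert y_max = 70 mm = 0.07 m.
  σ = M·y_max / I = (19600 × 0.07) / (2.67 × 10⁻⁵) = 5.139 × 10⁷ Pa = 51.39 MPa
Final answer: (a) δ = 17.44 mm, (b) σ = 51.39 MPa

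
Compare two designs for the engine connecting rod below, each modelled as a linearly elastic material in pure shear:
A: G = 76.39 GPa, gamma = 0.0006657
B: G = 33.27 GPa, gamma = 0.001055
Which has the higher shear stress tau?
Model: a linearly elastic material in pure shear, so tau = G·gamma (SI units).
  A: tau = (7.639 × 10¹⁰) × 0.0006657 = 5.085 × 10⁷ Pa = 50.85 MPa
  B: tau = (3.327 × 10¹⁰) × 0.001055 = 3.51 × 10⁷ Pa = 35.1 MPa
50.85 MPa > 35.1 MPa, so A is larger.
Final answer: A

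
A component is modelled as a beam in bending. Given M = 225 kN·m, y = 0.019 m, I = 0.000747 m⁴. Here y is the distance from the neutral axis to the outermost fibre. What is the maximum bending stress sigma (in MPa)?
Model: a beam in bending, so sigma = (M·y) / I.
Convert to SI units:
  M = 225 kN·m = 225000 N·m
Substitute:
  sigma = (225000 × 0.019) / 0.000747
  sigma = 5.723 × 10⁶ Pa
Convert: sigma = 5.723 × 10⁶ Pa = 5.723 MPa
Final answer: sigma = 5.723 MPa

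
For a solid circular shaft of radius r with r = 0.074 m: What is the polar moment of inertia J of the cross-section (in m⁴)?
Model: a solid circular shaft of radius r, so J = (π·r^4) / 2.
Substitute:
  J = (π × 0.074^4) / 2
  J = 4.71 × 10⁻⁵ m⁴
Final answer: J = 4.71 × 10⁻⁵ m⁴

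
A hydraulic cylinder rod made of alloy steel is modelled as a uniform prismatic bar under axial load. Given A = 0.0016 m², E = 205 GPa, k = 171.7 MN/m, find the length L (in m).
Model: a uniform prismatic bar under axial load, so k = (A·E) / L.
Solve for L: L = (A·E) / k.
Convert to SI units:
  E = 205 GPa = 2.05 × 10¹¹ Pa
  k = 171.7 MN/m = 1.717 × 10⁸ N/m
Substitute:
  L = (0.0016 × (2.05 × 10¹¹)) / (1.717 × 10⁸)
  L = 1.91 m
Final answer: L = 1.91 m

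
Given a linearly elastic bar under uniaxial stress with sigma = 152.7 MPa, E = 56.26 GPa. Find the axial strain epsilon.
Model: a linearly elastic bar under uniaxial stress, so epsilon = sigma / E.
Convert to SI units:
  sigma = 152.7 MPa = 1.527 × 10⁸ Pa
  E = 56.26 GPa = 5.626 × 10¹⁰ Pa
Substitute:
  epsilon = (1.527 × 10⁸) / (5.626 × 10¹⁰)
  epsilon = 0.002714
Final answer: epsilon = 0.002714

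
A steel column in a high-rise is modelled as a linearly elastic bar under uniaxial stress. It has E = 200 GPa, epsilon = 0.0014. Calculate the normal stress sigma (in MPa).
Model: a linearly elastic bar under uniaxial stress, so sigma = E·epsilon.
Convert to SI units:
  E = 200 GPa = 2 × 10¹¹ Pa
Substitute:
  sigma = (2 × 10¹¹) × 0.0014
  sigma = 2.8 × 10⁸ Pa
Convert: sigma = 2.8 × 10⁸ Pa = 280 MPa
Final answer: sigma = 280 MPa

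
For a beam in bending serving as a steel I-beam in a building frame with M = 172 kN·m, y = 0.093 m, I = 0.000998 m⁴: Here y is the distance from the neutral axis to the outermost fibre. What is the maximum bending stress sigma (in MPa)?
Model: a beam in bending, so sigma = (M·y) / I.
Convert to SI units:
  M = 172 kN·m = 172000 N·m
Substitute:
  sigma = (172000 × 0.093) / 0.000998
  sigma = 1.603 × 10⁷ Pa
Convert: sigma = 1.603 × 10⁷ Pa = 16.03 MPa
Final answer: sigma = 16.03 MPa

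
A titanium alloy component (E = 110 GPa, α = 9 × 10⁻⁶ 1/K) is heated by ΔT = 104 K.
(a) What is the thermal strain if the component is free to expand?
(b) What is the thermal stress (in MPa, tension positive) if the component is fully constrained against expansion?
(a) Free thermal strain ε_th = α·ΔT = (9 × 10⁻⁶) × 104 = 0.000936
(b) Fully constrained, the expansion is suppressed, so σ = -E·α·ΔT. Convert E = 110 GPa = 1.1 × 10¹¹ Pa.
  σ = -(1.1 × 10¹¹) × (9 × 10⁻⁶) × 104 = -1.03 × 10⁸ Pa = -103 MPa (compressive)
Final answer: (a) ε_th = 0.000936, (b) σ = -103 MPa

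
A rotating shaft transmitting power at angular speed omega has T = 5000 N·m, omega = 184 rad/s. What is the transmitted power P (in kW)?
Model: a rotating shaft transmitting power at angular speed omega, so P = T·omega.
Substitute:
  P = 5000 × 184
  P = 920000 W
Convert: P = 920000 W = 920 kW
Final answer: P = 920 kW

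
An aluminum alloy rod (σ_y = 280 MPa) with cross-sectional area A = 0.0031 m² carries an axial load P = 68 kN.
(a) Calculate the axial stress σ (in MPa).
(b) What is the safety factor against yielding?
(a) Axial stress σ = P/A. Convert P = 68 kN = 68000 N.
  σ = 68000 / 0.0031 = 2.194 × 10⁷ Pa = 21.94 MPa
(b) Safety factor SF = σ_y/σ = 280 / 21.94 = 12.76
Final answer: (a) σ = 21.94 MPa, (b) SF = 12.76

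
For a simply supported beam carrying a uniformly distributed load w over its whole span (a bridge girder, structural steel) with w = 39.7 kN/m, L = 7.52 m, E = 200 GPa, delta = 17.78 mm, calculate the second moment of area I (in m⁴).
Model: a simply supported beam carrying a uniformly distributed load w over its whole span, so delta = (5·w·L^4) / (384·E·I).
Solve for I: I = (5·w·L^4) / (384·delta·E).
Convert to SI units:
  w = 39.7 kN/m = 39700 N/m
  E = 200 GPa = 2 × 10¹¹ Pa
  delta = 17.78 mm = 0.01778 m
Substitute:
  I = (5 × 39700 × 7.52^4) / (384 × 0.01778 × (2 × 10¹¹))
  I = 0.0004649 m⁴
Final answer: I = 0.0004649 m⁴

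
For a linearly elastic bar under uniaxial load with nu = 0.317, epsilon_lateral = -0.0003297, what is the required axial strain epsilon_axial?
Model: a linearly elastic bar under uniaxial load, so epsilon_lateral = -nu·epsilon_axial.
Solve for epsilon_axial: epsilon_axial = -epsilon_lateral / nu.
Substitute:
  epsilon_axial = -(-0.0003297) / 0.317
  epsilon_axial = 0.00104
Final answer: epsilon_axial = 0.00104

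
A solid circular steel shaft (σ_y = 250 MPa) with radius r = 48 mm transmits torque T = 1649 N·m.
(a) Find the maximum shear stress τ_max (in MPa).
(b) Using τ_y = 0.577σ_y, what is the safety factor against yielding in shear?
(a) For a solid circular shaft, τ_max = T·r/J with J = π·r^4/2, i.e. τ_max = 2·T / (π·r^3). Convert r = 48 mm = 0.048 m.
  τ_max = (2 × 1649) / (π × 0.048^3) = 9.492 × 10⁶ Pa = 9.492 MPa
(b) τ_y = 0.577 × 250 = 144.25 MPa
  SF = τ_y/τ_max = 144.25 / 9.492 = 15.2
Final answer: (a) τ_max = 9.492 MPa, (b) SF = 15.2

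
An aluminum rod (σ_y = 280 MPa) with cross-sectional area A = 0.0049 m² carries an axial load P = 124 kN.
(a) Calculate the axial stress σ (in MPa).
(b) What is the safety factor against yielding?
(a) Axial stress σ = P/A. Convert P = 124 kN = 124000 N.
  σ = 124000 / 0.0049 = 2.531 × 10⁷ Pa = 25.31 MPa
(b) Safety factor SF = σ_y/σ = 280 / 25.31 = 11.06
Final answer: (a) σ = 25.31 MPa, (b) SF = 11.06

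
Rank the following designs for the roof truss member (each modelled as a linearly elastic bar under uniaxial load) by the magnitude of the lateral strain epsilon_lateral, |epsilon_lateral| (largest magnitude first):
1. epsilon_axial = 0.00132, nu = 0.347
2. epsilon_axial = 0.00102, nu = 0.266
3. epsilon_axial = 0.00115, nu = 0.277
Model: a linearly elastic bar under uniaxial load, so epsilon_lateral = -nu·epsilon_axial (SI units).
  Case 1: epsilon_lateral = -(0.347 × 0.00132) = -0.000458
  Case 2: epsilon_lateral = -(0.266 × 0.00102) = -0.0002713
  Case 3: epsilon_lateral = -(0.277 × 0.00115) = -0.0003186
Ordering by |epsilon_lateral|: 0.000458 (case 1) > 0.0003186 (case 3) > 0.0002713 (case 2)
Final answer: 1, 3, 2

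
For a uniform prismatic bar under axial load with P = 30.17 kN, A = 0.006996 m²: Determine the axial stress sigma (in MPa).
Model: a uniform prismatic bar under axial load, so sigma = P / A.
Convert to SI units:
  P = 30.17 kN = 30170 N
Substitute:
  sigma = 30170 / 0.006996
  sigma = 4.312 × 10⁶ Pa
Convert: sigma = 4.312 × 10⁶ Pa = 4.312 MPa
Final answer: sigma = 4.312 MPa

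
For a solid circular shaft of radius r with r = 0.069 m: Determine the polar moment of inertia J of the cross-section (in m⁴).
Model: a solid circular shaft of radius r, so J = (π·r^4) / 2.
Substitute:
  J = (π × 0.069^4) / 2
  J = 3.561 × 10⁻⁵ m⁴
Final answer: J = 3.561 × 10⁻⁵ m⁴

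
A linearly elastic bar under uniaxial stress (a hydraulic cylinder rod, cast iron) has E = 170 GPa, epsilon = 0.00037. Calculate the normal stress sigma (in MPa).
Model: a linearly elastic bar under uniaxial stress, so sigma = E·epsilon.
Convert to SI units:
  E = 170 GPa = 1.7 × 10¹¹ Pa
Substitute:
  sigma = (1.7 × 10¹¹) × 0.00037
  sigma = 6.29 × 10⁷ Pa
Convert: sigma = 6.29 × 10⁷ Pa = 62.9 MPa
Final answer: sigma = 62.9 MPa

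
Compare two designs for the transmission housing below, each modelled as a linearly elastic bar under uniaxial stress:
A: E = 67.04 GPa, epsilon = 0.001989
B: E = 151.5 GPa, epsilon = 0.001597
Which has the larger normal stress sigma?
Model: a linearly elastic bar under uniaxial stress, so sigma = E·epsilon (SI units).
  A: sigma = (6.704 × 10¹⁰) × 0.001989 = 1.333 × 10⁸ Pa = 133.3 MPa
  B: sigma = (1.515 × 10¹¹) × 0.001597 = 2.419 × 10⁸ Pa = 241.9 MPa
241.9 MPa > 133.3 MPa, so B is larger.
Final answer: B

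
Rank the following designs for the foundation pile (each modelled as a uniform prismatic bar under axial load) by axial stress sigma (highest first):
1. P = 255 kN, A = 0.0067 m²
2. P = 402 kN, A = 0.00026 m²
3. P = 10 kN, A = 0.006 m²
Model: a uniform prismatic bar under axial load, so sigma = P / A (SI units).
  Case 1: sigma = 255000 / 0.0067 = 3.806 × 10⁷ Pa = 38.06 MPa
  Case 2: sigma = 402000 / 0.00026 = 1.546 × 10⁹ Pa = 1546 MPa
  Case 3: sigma = 10000 / 0.006 = 1.667 × 10⁶ Pa = 1.667 MPa
Ordering: 1546 MPa (case 2) > 38.06 MPa (case 1) > 1.667 MPa (case 3)
Final answer: 2, 1, 3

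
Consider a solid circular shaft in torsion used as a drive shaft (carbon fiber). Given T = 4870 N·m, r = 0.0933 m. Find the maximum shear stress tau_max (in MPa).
Model: a solid circular shaft in torsion, so tau_max = (2·T) / (π·r^3).
Substitute:
  tau_max = (2 × 4870) / (π × 0.0933^3)
  tau_max = 3.817 × 10⁶ Pa
Convert: tau_max = 3.817 × 10⁶ Pa = 3.817 MPa
Final answer: tau_max = 3.817 MPa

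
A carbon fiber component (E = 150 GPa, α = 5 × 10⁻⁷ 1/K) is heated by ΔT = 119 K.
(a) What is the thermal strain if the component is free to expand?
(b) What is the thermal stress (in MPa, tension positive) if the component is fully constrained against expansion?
(a) Free thermal strain ε_th = α·ΔT = (5 × 10⁻⁷) × 119 = 5.95 × 10⁻⁵
(b) Fully constrained, the expansion is suppressed, so σ = -E·α·ΔT. Convert E = 150 GPa = 1.5 × 10¹¹ Pa.
  σ = -(1.5 × 10¹¹) × (5 × 10⁻⁷) × 119 = -8.925 × 10⁶ Pa = -8.925 MPa (compressive)
Final answer: (a) ε_th = 5.95 × 10⁻⁵, (b) σ = -8.925 MPa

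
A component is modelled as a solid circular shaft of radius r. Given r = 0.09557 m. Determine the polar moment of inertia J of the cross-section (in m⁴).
Model: a solid circular shaft of radius r, so J = (π·r^4) / 2.
Substitute:
  J = (π × 0.09557^4) / 2
  J = 0.000131 m⁴
Final answer: J = 0.000131 m⁴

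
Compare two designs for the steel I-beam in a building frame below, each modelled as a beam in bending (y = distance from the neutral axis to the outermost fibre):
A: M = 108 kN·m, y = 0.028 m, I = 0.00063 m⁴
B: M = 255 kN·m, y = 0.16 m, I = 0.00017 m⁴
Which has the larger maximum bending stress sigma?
Model: a beam in bending (y = distance from the neutral axis to the outermost fibre), so sigma = (M·y) / I (SI units).
  A: sigma = (108000 × 0.028) / 0.00063 = 4.8 × 10⁶ Pa = 4.8 MPa
  B: sigma = (255000 × 0.16) / 0.00017 = 2.4 × 10⁸ Pa = 240 MPa
240 MPa > 4.8 MPa, so B is larger.
Final answer: B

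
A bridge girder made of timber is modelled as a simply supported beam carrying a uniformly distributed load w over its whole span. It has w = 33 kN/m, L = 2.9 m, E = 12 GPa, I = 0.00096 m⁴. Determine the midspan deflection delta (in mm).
Model: a simply supported beam carrying a uniformly distributed load w over its whole span, so delta = (5·w·L^4) / (384·E·I).
Convert to SI units:
  w = 33 kN/m = 33000 N/m
  E = 12 GPa = 1.2 × 10¹⁰ Pa
Substitute:
  delta = (5 × 33000 × 2.9^4) / (384 × (1.2 × 10¹⁰) × 0.00096)
  delta = 0.002638 m
Convert: delta = 0.002638 m = 2.638 mm
Final answer: delta = 2.638 mm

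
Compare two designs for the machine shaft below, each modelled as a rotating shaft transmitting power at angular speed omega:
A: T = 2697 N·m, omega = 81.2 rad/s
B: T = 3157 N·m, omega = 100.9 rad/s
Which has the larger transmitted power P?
Model: a rotating shaft transmitting power at angular speed omega, so P = T·omega (SI units).
  A: P = 2697 × 81.2 = 219000 W = 219 kW
  B: P = 3157 × 100.9 = 318500 W = 318.5 kW
318.5 kW > 219 kW, so B is larger.
Final answer: B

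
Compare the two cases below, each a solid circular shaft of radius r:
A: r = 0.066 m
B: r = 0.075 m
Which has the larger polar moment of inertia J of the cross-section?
Model: a solid circular shaft of radius r, so J = (π·r^4) / 2 (SI units).
  A: J = (π × 0.066^4) / 2 = 2.981 × 10⁻⁵ m⁴
  B: J = (π × 0.075^4) / 2 = 4.97 × 10⁻⁵ m⁴
4.97 × 10⁻⁵ m⁴ > 2.981 × 10⁻⁵ m⁴, so B is larger.
Final answer: B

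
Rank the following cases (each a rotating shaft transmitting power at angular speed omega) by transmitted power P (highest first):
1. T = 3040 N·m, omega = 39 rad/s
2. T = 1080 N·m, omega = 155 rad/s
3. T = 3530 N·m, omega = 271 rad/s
Model: a rotating shaft transmitting power at angular speed omega, so P = T·omega (SI units).
  Case 1: P = 3040 × 39 = 118600 W = 118.6 kW
  Case 2: P = 1080 × 155 = 167400 W = 167.4 kW
  Case 3: P = 3530 × 271 = 956600 W = 956.6 kW
Ordering: 956.6 kW (case 3) > 167.4 kW (case 2) > 118.6 kW (case 1)
Final answer: 3, 2, 1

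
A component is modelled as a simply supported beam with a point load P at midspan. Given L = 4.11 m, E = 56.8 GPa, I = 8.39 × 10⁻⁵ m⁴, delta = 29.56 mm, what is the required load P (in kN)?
Model: a simply supported beam with a point load P at midspan, so delta = (P·L^3) / (48·E·I).
Solve for P: P = (48·delta·E·I) / L^3.
Convert to SI units:
  E = 56.8 GPa = 5.68 × 10¹⁰ Pa
  delta = 29.56 mm = 0.02956 m
Substitute:
  P = (48 × 0.02956 × (5.68 × 10¹⁰) × (8.39 × 10⁻⁵)) / 4.11^3
  P = 97390 N
Convert: P = 97390 N = 97.39 kN
Final answer: P = 97.39 kN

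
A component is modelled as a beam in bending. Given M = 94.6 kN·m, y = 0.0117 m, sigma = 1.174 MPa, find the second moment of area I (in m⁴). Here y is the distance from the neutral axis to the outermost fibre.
Model: a beam in bending, so sigma = (M·y) / I.
Solve for I: I = (M·y) / sigma.
Convert to SI units:
  M = 94.6 kN·m = 94600 N·m
  sigma = 1.174 MPa = 1.174 × 10⁶ Pa
Substitute:
  I = (94600 × 0.0117) / (1.174 × 10⁶)
  I = 0.0009428 m⁴
Final answer: I = 0.0009428 m⁴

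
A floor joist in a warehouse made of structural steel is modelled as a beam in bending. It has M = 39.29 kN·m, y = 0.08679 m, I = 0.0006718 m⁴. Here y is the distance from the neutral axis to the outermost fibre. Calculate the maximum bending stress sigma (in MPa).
Model: a beam in bending, so sigma = (M·y) / I.
Convert to SI units:
  M = 39.29 kN·m = 39290 N·m
Substitute:
  sigma = (39290 × 0.08679) / 0.0006718
  sigma = 5.076 × 10⁶ Pa
Convert: sigma = 5.076 × 10⁶ Pa = 5.076 MPa
Final answer: sigma = 5.076 MPa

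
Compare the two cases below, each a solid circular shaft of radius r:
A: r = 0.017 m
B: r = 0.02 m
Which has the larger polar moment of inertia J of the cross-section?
Model: a solid circular shaft of radius r, so J = (π·r^4) / 2 (SI units).
  A: J = (π × 0.017^4) / 2 = 1.312 × 10⁻⁷ m⁴
  B: J = (π × 0.02^4) / 2 = 2.513 × 10⁻⁷ m⁴
2.513 × 10⁻⁷ m⁴ > 1.312 × 10⁻⁷ m⁴, so B is larger.
Final answer: B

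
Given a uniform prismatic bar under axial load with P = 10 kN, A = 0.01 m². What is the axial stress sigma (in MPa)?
Model: a uniform prismatic bar under axial load, so sigma = P / A.
Convert to SI units:
  P = 10 kN = 10000 N
Substitute:
  sigma = 10000 / 0.01
  sigma = 1 × 10⁶ Pa
Convert: sigma = 1 × 10⁶ Pa = 1 MPa
Final answer: sigma = 1 MPa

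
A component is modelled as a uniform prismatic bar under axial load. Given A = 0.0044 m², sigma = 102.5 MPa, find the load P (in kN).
Model: a uniform prismatic bar under axial load, so sigma = P / A.
Solve for P: P = sigma·A.
Convert to SI units:
  sigma = 102.5 MPa = 1.025 × 10⁸ Pa
Substitute:
  P = (1.025 × 10⁸) × 0.0044
  P = 451000 N
Convert: P = 451000 N = 451 kN
Final answer: P = 451 kN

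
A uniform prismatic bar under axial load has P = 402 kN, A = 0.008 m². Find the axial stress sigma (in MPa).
Model: a uniform prismatic bar under axial load, so sigma = P / A.
Convert to SI units:
  P = 402 kN = 402000 N
Substitute:
  sigma = 402000 / 0.008
  sigma = 5.025 × 10⁷ Pa
Convert: sigma = 5.025 × 10⁷ Pa = 50.25 MPa
Final answer: sigma = 50.25 MPa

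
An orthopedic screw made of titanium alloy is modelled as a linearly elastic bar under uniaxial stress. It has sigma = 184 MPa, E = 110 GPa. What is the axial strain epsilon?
Model: a linearly elastic bar under uniaxial stress, so epsilon = sigma / E.
Convert to SI units:
  sigma = 184 MPa = 1.84 × 10⁸ Pa
  E = 110 GPa = 1.1 × 10¹¹ Pa
Substitute:
  epsilon = (1.84 × 10⁸) / (1.1 × 10¹¹)
  epsilon = 0.001673
Final answer: epsilon = 0.001673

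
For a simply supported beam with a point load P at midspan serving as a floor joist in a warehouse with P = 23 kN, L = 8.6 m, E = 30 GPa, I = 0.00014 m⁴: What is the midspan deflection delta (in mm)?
Model: a simply supported beam with a point load P at midspan, so delta = (P·L^3) / (48·E·I).
Convert to SI units:
  P = 23 kN = 23000 N
  E = 30 GPa = 3 × 10¹⁰ Pa
Substitute:
  delta = (23000 × 8.6^3) / (48 × (3 × 10¹⁰) × 0.00014)
  delta = 0.07257 m
Convert: delta = 0.07257 m = 72.57 mm
Final answer: delta = 72.57 mm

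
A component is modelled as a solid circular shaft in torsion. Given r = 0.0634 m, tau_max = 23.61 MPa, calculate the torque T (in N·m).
Model: a solid circular shaft in torsion, so tau_max = (2·T) / (π·r^3).
Solve for T: T = (π·tau_max·r^3) / 2.
Convert to SI units:
  tau_max = 23.61 MPa = 2.361 × 10⁷ Pa
Substitute:
  T = (π × (2.361 × 10⁷) × 0.0634^3) / 2
  T = 9451 N·m
Final answer: T = 9451 N·m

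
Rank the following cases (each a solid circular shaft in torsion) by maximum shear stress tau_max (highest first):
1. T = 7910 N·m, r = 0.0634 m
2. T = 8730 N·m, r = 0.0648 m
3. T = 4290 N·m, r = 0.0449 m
Model: a solid circular shaft in torsion, so tau_max = (2·T) / (π·r^3) (SI units).
  Case 1: tau_max = (2 × 7910) / (π × 0.0634^3) = 1.976 × 10⁷ Pa = 19.76 MPa
  Case 2: tau_max = (2 × 8730) / (π × 0.0648^3) = 2.043 × 10⁷ Pa = 20.43 MPa
  Case 3: tau_max = (2 × 4290) / (π × 0.0449^3) = 3.017 × 10⁷ Pa = 30.17 MPa
Ordering: 30.17 MPa (case 3) > 20.43 MPa (case 2) > 19.76 MPa (case 1)
Final answer: 3, 2, 1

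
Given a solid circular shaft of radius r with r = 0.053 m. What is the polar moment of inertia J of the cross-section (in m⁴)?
Model: a solid circular shaft of radius r, so J = (π·r^4) / 2.
Substitute:
  J = (π × 0.053^4) / 2
  J = 1.239 × 10⁻⁵ m⁴
Final answer: J = 1.239 × 10⁻⁵ m⁴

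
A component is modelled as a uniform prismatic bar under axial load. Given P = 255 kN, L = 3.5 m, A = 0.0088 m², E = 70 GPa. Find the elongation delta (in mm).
Model: a uniform prismatic bar under axial load, so delta = (P·L) / (A·E).
Convert to SI units:
  P = 255 kN = 255000 N
  E = 70 GPa = 7 × 10¹⁰ Pa
Substitute:
  delta = (255000 × 3.5) / (0.0088 × (7 × 10¹⁰))
  delta = 0.001449 m
Convert: delta = 0.001449 m = 1.449 mm
Final answer: delta = 1.449 mm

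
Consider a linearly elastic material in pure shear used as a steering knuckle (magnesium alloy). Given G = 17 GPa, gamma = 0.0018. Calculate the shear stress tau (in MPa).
Model: a linearly elastic material in pure shear, so tau = G·gamma.
Convert to SI units:
  G = 17 GPa = 1.7 × 10¹⁰ Pa
Substitute:
  tau = (1.7 × 10¹⁰) × 0.0018
  tau = 3.06 × 10⁷ Pa
Convert: tau = 3.06 × 10⁷ Pa = 30.6 MPa
Final answer: tau = 30.6 MPa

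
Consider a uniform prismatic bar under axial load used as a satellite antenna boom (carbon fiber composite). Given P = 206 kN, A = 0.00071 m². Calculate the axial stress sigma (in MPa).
Model: a uniform prismatic bar under axial load, so sigma = P / A.
Convert to SI units:
  P = 206 kN = 206000 N
Substitute:
  sigma = 206000 / 0.00071
  sigma = 2.901 × 10⁸ Pa
Convert: sigma = 2.901 × 10⁸ Pa = 290.1 MPa
Final answer: sigma = 290.1 MPa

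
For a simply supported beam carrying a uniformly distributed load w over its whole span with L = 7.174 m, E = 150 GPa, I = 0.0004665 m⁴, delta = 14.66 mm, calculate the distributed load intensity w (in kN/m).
Model: a simply supported beam carrying a uniformly distributed load w over its whole span, so delta = (5·w·L^4) / (384·E·I).
Solve for w: w = (384·delta·E·I) / (5·L^4).
Convert to SI units:
  E = 150 GPa = 1.5 × 10¹¹ Pa
  delta = 14.66 mm = 0.01466 m
Substitute:
  w = (384 × 0.01466 × (1.5 × 10¹¹) × 0.0004665) / (5 × 7.174^4)
  w = 29740 N/m
Convert: w = 29740 N/m = 29.74 kN/m
Final answer: w = 29.74 kN/m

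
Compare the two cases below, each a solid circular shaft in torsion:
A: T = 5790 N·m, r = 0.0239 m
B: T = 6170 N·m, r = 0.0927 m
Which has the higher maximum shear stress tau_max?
Model: a solid circular shaft in torsion, so tau_max = (2·T) / (π·r^3) (SI units).
  A: tau_max = (2 × 5790) / (π × 0.0239^3) = 2.7 × 10⁸ Pa = 270 MPa
  B: tau_max = (2 × 6170) / (π × 0.0927^3) = 4.931 × 10⁶ Pa = 4.931 MPa
270 MPa > 4.931 MPa, so A is larger.
Final answer: A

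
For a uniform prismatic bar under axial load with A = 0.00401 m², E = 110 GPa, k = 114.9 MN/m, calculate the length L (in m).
Model: a uniform prismatic bar under axial load, so k = (A·E) / L.
Solve for L: L = (A·E) / k.
Convert to SI units:
  E = 110 GPa = 1.1 × 10¹¹ Pa
  k = 114.9 MN/m = 1.149 × 10⁸ N/m
Substitute:
  L = (0.00401 × (1.1 × 10¹¹)) / (1.149 × 10⁸)
  L = 3.839 m
Final answer: L = 3.839 m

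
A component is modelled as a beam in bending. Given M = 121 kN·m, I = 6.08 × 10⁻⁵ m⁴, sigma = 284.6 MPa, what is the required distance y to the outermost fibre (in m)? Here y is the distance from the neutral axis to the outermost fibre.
Model: a beam in bending, so sigma = (M·y) / I.
Solve for y: y = (sigma·I) / M.
Convert to SI units:
  M = 121 kN·m = 121000 N·m
  sigma = 284.6 MPa = 2.846 × 10⁸ Pa
Substitute:
  y = ((2.846 × 10⁸) × (6.08 × 10⁻⁵)) / 121000
  y = 0.143 m
Final answer: y = 0.143 m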